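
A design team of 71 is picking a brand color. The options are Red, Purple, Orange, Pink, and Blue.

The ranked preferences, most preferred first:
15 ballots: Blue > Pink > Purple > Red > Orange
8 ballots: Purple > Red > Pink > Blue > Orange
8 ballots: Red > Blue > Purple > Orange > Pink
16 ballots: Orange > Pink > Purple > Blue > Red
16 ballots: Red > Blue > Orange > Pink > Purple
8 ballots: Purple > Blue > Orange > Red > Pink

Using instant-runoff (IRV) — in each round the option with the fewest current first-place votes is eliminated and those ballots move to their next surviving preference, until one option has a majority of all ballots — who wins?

Purple

Round 1: Red 24, Purple 16, Orange 16, Pink 0, Blue 15. Pink eliminated.
Round 2: Red 24, Purple 16, Orange 16, Blue 15. Blue eliminated.
Round 3: Red 24, Purple 31, Orange 16. Orange eliminated.
Round 4: Red 24, Purple 47. Purple has a majority (≥36).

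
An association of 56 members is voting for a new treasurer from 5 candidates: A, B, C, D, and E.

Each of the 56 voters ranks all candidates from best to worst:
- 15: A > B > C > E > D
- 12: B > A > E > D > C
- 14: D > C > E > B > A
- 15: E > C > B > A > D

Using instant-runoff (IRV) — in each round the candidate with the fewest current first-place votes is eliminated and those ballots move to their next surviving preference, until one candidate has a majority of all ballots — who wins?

E

Round 1: A 15, B 12, C 0, D 14, E 15. C eliminated.
Round 2: A 15, B 12, D 14, E 15. B eliminated.
Round 3: A 27, D 14, E 15. D eliminated.
Round 4: A 27, E 29. E has a majority (≥29).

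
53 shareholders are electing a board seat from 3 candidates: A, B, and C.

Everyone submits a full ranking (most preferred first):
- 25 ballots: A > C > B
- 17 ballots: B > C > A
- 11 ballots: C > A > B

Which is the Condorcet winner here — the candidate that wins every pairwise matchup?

C vs A: 28–25
C vs B: 36–17
C beats every other candidate.

C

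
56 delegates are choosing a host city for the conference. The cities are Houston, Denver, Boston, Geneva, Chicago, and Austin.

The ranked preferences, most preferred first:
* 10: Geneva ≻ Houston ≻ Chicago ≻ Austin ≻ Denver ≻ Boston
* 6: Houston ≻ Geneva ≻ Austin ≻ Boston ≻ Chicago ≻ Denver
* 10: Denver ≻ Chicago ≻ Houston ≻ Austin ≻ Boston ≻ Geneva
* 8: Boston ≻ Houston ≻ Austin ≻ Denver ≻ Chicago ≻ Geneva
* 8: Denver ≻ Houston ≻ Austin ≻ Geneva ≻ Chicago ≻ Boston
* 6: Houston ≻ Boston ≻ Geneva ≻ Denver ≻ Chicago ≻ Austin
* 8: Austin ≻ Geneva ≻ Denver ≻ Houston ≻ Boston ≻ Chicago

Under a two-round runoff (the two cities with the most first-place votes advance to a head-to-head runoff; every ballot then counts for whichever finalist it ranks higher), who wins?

Round 1 first-place votes: Houston 12, Denver 18, Boston 8, Geneva 10, Chicago 0, Austin 8. Denver and Houston advance.
Runoff: Denver is ranked above Houston on 26 ballots, Houston above Denver on 30.

Houston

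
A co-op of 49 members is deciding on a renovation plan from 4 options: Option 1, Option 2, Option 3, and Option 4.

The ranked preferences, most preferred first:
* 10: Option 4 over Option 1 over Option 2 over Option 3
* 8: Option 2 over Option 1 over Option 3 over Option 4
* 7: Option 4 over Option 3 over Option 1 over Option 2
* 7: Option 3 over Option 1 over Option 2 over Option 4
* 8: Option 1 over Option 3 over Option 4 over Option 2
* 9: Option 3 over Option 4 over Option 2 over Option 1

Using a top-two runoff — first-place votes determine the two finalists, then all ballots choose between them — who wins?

Option 3

Round 1 first-place votes: Option 1 8, Option 2 8, Option 3 16, Option 4 17. Option 4 and Option 3 advance.
Runoff: Option 4 is ranked above Option 3 on 17 ballots, Option 3 above Option 4 on 32.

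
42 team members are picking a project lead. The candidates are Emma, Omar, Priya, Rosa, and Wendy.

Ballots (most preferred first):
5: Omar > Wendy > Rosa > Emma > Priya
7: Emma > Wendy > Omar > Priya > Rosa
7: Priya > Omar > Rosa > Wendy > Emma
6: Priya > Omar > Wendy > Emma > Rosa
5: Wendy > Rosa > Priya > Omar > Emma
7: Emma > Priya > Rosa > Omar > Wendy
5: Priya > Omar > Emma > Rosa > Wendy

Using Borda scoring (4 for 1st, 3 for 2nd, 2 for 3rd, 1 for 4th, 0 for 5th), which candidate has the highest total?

Emma: 5×1 + 7×4 + 7×0 + 6×1 + 5×0 + 7×4 + 5×2 = 77
Omar: 5×4 + 7×2 + 7×3 + 6×3 + 5×1 + 7×1 + 5×3 = 100
Priya: 5×0 + 7×1 + 7×4 + 6×4 + 5×2 + 7×3 + 5×4 = 110
Rosa: 5×2 + 7×0 + 7×2 + 6×0 + 5×3 + 7×2 + 5×1 = 58
Wendy: 5×3 + 7×3 + 7×1 + 6×2 + 5×4 + 7×0 + 5×0 = 75

Priya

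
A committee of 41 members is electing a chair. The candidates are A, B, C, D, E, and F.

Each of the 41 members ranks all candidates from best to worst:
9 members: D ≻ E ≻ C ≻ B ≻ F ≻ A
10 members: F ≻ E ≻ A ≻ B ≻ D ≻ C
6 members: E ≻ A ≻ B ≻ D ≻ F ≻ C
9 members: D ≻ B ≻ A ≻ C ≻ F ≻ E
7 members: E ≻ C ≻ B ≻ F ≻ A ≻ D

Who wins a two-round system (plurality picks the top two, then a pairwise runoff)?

Round 1 first-place votes: A 0, B 0, C 0, D 18, E 13, F 10. D and E advance.
Runoff: D is ranked above E on 18 ballots, E above D on 23.

E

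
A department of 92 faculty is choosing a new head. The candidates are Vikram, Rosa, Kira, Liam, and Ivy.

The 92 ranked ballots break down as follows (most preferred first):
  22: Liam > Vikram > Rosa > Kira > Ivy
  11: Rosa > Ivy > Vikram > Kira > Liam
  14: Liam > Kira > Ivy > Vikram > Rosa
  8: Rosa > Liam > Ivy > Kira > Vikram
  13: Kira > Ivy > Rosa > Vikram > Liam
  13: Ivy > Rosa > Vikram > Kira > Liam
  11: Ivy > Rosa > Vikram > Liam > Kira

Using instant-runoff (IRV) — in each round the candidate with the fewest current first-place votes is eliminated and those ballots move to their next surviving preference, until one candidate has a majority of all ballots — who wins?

Ivy

Round 1: Vikram 0, Rosa 19, Kira 13, Liam 36, Ivy 24. Vikram eliminated.
Round 2: Rosa 19, Kira 13, Liam 36, Ivy 24. Kira eliminated.
Round 3: Rosa 19, Liam 36, Ivy 37. Rosa eliminated.
Round 4: Liam 44, Ivy 48. Ivy has a majority (≥47).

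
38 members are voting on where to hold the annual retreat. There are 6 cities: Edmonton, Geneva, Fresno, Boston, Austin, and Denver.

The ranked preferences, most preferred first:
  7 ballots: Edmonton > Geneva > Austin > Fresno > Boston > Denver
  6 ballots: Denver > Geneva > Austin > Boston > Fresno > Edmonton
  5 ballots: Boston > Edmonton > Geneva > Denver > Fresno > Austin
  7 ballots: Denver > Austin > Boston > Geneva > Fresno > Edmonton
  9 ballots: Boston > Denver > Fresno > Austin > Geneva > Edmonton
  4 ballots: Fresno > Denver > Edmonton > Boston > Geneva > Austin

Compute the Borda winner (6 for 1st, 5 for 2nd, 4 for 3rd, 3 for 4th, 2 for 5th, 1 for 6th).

Denver

Edmonton: 7×6 + 6×1 + 5×5 + 7×1 + 9×1 + 4×4 = 105
Geneva: 7×5 + 6×5 + 5×4 + 7×3 + 9×2 + 4×2 = 132
Fresno: 7×3 + 6×2 + 5×2 + 7×2 + 9×4 + 4×6 = 117
Boston: 7×2 + 6×3 + 5×6 + 7×4 + 9×6 + 4×3 = 156
Austin: 7×4 + 6×4 + 5×1 + 7×5 + 9×3 + 4×1 = 123
Denver: 7×1 + 6×6 + 5×3 + 7×6 + 9×5 + 4×5 = 165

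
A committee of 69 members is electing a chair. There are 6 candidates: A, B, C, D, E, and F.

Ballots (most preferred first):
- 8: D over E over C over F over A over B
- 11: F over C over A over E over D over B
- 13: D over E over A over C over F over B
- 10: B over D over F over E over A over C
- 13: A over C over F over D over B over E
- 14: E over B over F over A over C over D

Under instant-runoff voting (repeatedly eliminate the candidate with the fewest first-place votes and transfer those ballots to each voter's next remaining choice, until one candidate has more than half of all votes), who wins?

Round 1: A 13, B 10, C 0, D 21, E 14, F 11. C eliminated.
Round 2: A 13, B 10, D 21, E 14, F 11. B eliminated.
Round 3: A 13, D 31, E 14, F 11. F eliminated.
Round 4: A 24, D 31, E 14. E eliminated.
Round 5: A 38, D 31. A has a majority (≥35).

A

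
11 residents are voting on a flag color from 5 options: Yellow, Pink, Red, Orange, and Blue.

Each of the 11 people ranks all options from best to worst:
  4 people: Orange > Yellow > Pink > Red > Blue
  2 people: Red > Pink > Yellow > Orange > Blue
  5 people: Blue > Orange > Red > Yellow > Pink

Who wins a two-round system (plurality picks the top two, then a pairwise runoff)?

Orange

Round 1 first-place votes: Yellow 0, Pink 0, Red 2, Orange 4, Blue 5. Blue and Orange advance.
Runoff: Blue is ranked above Orange on 5 ballots, Orange above Blue on 6.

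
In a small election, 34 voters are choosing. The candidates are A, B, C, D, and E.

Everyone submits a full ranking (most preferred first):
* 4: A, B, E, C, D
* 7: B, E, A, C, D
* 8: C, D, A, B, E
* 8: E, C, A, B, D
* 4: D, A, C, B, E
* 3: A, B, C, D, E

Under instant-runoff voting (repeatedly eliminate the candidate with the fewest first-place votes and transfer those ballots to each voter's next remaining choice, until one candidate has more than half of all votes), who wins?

Round 1: A 7, B 7, C 8, D 4, E 8. D eliminated.
Round 2: A 11, B 7, C 8, E 8. B eliminated.
Round 3: A 11, C 8, E 15. C eliminated.
Round 4: A 19, E 15. A has a majority (≥18).

A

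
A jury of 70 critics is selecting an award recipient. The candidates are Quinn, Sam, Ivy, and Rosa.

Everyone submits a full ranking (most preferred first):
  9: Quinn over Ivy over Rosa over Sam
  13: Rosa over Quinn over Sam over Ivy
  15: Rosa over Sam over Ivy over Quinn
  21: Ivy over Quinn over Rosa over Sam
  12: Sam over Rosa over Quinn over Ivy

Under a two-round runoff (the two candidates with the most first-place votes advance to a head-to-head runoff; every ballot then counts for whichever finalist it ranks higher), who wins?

Rosa

Round 1 first-place votes: Quinn 9, Sam 12, Ivy 21, Rosa 28. Rosa and Ivy advance.
Runoff: Rosa is ranked above Ivy on 40 ballots, Ivy above Rosa on 30.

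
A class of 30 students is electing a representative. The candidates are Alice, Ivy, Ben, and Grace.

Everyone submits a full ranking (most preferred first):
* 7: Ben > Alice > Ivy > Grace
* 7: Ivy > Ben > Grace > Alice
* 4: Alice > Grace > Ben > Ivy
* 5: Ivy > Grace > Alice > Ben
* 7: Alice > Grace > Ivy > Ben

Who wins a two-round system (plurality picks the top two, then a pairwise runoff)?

Round 1 first-place votes: Alice 11, Ivy 12, Ben 7, Grace 0. Ivy and Alice advance.
Runoff: Ivy is ranked above Alice on 12 ballots, Alice above Ivy on 18.

Alice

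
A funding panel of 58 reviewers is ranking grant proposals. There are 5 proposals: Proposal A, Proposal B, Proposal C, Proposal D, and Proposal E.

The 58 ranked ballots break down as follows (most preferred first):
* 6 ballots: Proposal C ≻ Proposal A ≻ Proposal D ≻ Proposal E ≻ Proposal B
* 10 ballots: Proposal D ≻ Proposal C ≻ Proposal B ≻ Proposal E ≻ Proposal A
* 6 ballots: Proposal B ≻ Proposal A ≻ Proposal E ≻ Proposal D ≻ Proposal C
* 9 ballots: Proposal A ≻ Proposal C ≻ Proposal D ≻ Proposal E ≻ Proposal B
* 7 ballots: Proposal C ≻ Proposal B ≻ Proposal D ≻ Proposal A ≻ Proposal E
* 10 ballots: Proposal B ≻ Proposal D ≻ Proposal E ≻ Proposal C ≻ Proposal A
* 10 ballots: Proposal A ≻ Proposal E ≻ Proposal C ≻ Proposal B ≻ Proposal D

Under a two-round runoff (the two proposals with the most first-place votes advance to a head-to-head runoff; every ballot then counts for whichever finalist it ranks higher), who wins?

Proposal B

Round 1 first-place votes: Proposal A 19, Proposal B 16, Proposal C 13, Proposal D 10, Proposal E 0. Proposal A and Proposal B advance.
Runoff: Proposal A is ranked above Proposal B on 25 ballots, Proposal B above Proposal A on 33.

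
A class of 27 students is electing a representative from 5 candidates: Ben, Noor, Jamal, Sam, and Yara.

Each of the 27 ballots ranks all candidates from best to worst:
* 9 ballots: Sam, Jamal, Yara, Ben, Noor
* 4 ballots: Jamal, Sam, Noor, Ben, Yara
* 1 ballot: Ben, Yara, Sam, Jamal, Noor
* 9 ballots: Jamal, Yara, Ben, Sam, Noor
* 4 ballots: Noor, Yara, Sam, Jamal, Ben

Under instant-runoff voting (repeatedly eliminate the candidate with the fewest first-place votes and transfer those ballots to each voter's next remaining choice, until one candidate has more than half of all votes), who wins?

Round 1: Ben 1, Noor 4, Jamal 13, Sam 9, Yara 0. Yara eliminated.
Round 2: Ben 1, Noor 4, Jamal 13, Sam 9. Ben eliminated.
Round 3: Noor 4, Jamal 13, Sam 10. Noor eliminated.
Round 4: Jamal 13, Sam 14. Sam has a majority (≥14).

Sam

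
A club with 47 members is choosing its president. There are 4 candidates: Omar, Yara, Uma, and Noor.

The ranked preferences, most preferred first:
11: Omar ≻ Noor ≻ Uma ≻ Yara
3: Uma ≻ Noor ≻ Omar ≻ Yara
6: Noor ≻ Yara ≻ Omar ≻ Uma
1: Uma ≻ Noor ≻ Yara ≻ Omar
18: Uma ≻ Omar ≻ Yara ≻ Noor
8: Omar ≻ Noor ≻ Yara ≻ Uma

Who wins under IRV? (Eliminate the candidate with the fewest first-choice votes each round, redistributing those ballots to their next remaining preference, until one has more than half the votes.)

Round 1: Omar 19, Yara 0, Uma 22, Noor 6. Yara eliminated.
Round 2: Omar 19, Uma 22, Noor 6. Noor eliminated.
Round 3: Omar 25, Uma 22. Omar has a majority (≥24).

Omar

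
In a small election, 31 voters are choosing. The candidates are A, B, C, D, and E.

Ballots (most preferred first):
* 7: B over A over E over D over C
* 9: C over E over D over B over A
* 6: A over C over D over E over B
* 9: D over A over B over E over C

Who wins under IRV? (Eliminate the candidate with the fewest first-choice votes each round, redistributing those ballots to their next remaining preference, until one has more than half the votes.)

Round 1: A 6, B 7, C 9, D 9, E 0. E eliminated.
Round 2: A 6, B 7, C 9, D 9. A eliminated.
Round 3: B 7, C 15, D 9. B eliminated.
Round 4: C 15, D 16. D has a majority (≥16).

D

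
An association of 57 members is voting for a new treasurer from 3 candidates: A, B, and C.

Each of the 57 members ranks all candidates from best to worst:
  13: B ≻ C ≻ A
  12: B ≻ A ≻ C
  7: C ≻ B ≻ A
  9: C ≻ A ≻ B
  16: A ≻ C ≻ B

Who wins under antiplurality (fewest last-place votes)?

Last-place votes: A 20, B 25, C 12.

C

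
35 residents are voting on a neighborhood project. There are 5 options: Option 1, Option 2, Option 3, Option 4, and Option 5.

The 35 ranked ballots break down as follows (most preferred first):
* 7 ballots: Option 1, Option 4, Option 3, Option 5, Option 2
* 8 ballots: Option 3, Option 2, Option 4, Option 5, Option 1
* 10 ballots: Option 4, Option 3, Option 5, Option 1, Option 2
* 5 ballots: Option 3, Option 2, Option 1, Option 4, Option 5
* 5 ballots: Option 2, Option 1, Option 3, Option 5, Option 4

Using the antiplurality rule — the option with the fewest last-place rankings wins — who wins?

Option 3

Last-place votes: Option 1 8, Option 2 17, Option 3 0, Option 4 5, Option 5 5.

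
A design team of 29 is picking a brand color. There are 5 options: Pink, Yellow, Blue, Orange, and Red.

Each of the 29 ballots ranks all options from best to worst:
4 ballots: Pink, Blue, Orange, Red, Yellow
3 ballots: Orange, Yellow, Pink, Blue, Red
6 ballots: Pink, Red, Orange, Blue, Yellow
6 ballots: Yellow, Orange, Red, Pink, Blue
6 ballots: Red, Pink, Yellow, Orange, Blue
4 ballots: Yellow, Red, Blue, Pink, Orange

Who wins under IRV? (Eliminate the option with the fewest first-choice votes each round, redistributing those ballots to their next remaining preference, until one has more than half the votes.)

Pink

Round 1: Pink 10, Yellow 10, Blue 0, Orange 3, Red 6. Blue eliminated.
Round 2: Pink 10, Yellow 10, Orange 3, Red 6. Orange eliminated.
Round 3: Pink 10, Yellow 13, Red 6. Red eliminated.
Round 4: Pink 16, Yellow 13. Pink has a majority (≥15).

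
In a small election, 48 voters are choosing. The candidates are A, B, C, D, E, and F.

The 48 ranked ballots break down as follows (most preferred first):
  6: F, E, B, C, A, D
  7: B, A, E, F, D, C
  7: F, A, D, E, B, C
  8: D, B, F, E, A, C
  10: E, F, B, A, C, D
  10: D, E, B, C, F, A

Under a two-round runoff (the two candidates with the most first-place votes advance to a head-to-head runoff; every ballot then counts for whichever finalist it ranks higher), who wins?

F

Round 1 first-place votes: A 0, B 7, C 0, D 18, E 10, F 13. D and F advance.
Runoff: D is ranked above F on 18 ballots, F above D on 30.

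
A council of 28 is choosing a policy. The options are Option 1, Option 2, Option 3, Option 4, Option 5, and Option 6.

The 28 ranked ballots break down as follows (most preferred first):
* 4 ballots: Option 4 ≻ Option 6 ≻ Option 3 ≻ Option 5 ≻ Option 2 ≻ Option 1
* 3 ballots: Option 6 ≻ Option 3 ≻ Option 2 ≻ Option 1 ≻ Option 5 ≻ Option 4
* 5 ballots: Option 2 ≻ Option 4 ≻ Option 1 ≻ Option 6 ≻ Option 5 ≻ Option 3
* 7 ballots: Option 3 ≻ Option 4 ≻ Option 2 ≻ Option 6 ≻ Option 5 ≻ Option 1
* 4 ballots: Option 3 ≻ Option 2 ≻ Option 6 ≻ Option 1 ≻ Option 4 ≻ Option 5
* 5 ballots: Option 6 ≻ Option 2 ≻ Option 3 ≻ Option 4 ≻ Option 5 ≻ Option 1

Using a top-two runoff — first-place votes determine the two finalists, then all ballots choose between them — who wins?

Option 6

Round 1 first-place votes: Option 1 0, Option 2 5, Option 3 11, Option 4 4, Option 5 0, Option 6 8. Option 3 and Option 6 advance.
Runoff: Option 3 is ranked above Option 6 on 11 ballots, Option 6 above Option 3 on 17.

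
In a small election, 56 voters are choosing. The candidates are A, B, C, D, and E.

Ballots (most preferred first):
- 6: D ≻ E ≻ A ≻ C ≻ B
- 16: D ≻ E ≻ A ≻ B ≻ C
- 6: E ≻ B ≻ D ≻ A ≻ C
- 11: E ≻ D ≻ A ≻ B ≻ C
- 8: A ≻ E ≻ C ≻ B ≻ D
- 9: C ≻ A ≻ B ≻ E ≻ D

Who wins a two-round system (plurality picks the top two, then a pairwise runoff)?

E

Round 1 first-place votes: A 8, B 0, C 9, D 22, E 17. D and E advance.
Runoff: D is ranked above E on 22 ballots, E above D on 34.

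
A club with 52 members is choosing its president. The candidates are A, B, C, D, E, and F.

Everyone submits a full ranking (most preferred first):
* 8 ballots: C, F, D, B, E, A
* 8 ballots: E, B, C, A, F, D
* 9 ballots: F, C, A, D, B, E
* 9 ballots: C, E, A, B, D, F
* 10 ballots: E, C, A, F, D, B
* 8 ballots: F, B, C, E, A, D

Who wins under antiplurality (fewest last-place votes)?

C

Last-place votes: A 8, B 10, C 0, D 16, E 9, F 9.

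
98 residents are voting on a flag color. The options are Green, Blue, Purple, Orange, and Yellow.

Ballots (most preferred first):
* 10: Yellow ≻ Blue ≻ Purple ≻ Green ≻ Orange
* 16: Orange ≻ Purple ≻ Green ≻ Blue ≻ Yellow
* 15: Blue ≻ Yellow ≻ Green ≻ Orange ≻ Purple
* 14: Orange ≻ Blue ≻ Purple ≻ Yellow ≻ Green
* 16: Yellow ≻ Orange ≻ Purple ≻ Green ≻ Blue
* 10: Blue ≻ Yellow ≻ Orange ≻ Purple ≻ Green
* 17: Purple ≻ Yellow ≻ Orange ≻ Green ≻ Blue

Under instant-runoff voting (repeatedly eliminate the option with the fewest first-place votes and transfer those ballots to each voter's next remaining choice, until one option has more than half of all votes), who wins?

Yellow

Round 1: Green 0, Blue 25, Purple 17, Orange 30, Yellow 26. Green eliminated.
Round 2: Blue 25, Purple 17, Orange 30, Yellow 26. Purple eliminated.
Round 3: Blue 25, Orange 30, Yellow 43. Blue eliminated.
Round 4: Orange 30, Yellow 68. Yellow has a majority (≥50).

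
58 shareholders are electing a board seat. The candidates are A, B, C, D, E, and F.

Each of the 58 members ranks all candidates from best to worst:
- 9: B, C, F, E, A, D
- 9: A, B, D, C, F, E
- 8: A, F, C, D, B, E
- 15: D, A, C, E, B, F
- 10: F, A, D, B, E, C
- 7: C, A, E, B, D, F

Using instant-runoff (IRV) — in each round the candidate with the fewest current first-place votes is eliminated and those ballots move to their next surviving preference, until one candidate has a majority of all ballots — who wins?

A

Round 1: A 17, B 9, C 7, D 15, E 0, F 10. E eliminated.
Round 2: A 17, B 9, C 7, D 15, F 10. C eliminated.
Round 3: A 24, B 9, D 15, F 10. B eliminated.
Round 4: A 24, D 15, F 19. D eliminated.
Round 5: A 39, F 19. A has a majority (≥30).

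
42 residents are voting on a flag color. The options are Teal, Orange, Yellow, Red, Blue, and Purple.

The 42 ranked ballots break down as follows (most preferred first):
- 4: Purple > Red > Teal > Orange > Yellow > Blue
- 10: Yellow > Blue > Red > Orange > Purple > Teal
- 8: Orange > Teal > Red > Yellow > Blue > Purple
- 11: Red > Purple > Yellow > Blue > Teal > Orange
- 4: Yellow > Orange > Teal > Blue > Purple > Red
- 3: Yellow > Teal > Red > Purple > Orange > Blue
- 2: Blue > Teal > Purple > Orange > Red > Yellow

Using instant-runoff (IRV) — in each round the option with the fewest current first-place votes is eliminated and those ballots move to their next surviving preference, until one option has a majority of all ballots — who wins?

Round 1: Teal 0, Orange 8, Yellow 17, Red 11, Blue 2, Purple 4. Teal eliminated.
Round 2: Orange 8, Yellow 17, Red 11, Blue 2, Purple 4. Blue eliminated.
Round 3: Orange 8, Yellow 17, Red 11, Purple 6. Purple eliminated.
Round 4: Orange 10, Yellow 17, Red 15. Orange eliminated.
Round 5: Yellow 17, Red 25. Red has a majority (≥22).

Red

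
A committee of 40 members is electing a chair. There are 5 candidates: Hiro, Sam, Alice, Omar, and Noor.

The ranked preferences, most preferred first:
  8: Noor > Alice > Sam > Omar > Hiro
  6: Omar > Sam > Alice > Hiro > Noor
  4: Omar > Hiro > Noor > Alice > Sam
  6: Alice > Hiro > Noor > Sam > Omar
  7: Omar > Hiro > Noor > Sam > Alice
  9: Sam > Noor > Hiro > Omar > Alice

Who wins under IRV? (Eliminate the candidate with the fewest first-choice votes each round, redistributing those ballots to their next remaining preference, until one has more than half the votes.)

Round 1: Hiro 0, Sam 9, Alice 6, Omar 17, Noor 8. Hiro eliminated.
Round 2: Sam 9, Alice 6, Omar 17, Noor 8. Alice eliminated.
Round 3: Sam 9, Omar 17, Noor 14. Sam eliminated.
Round 4: Omar 17, Noor 23. Noor has a majority (≥21).

Noor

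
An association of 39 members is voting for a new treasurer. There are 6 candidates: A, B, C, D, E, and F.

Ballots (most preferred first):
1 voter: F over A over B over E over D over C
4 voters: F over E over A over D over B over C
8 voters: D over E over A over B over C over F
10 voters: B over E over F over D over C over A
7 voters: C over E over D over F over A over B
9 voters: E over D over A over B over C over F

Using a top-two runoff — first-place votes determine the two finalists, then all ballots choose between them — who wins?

Round 1 first-place votes: A 0, B 10, C 7, D 8, E 9, F 5. B and E advance.
Runoff: B is ranked above E on 11 ballots, E above B on 28.

E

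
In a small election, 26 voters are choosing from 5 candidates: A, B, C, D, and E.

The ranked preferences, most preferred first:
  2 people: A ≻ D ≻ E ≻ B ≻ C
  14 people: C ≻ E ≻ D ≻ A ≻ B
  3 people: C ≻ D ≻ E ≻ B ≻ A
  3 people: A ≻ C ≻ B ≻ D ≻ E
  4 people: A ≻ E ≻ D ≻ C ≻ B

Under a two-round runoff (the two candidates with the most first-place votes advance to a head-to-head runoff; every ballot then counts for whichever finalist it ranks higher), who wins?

Round 1 first-place votes: A 9, B 0, C 17, D 0, E 0. C and A advance.
Runoff: C is ranked above A on 17 ballots, A above C on 9.

C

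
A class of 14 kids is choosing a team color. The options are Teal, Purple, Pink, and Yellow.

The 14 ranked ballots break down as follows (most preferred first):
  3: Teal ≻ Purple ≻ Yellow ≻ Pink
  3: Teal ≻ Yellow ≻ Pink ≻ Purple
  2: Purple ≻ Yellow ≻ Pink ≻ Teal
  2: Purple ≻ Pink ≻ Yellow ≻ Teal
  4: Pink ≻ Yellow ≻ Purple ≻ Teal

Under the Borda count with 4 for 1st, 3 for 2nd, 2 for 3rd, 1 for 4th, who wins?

Yellow

Teal: 3×4 + 3×4 + 2×1 + 2×1 + 4×1 = 32
Purple: 3×3 + 3×1 + 2×4 + 2×4 + 4×2 = 36
Pink: 3×1 + 3×2 + 2×2 + 2×3 + 4×4 = 35
Yellow: 3×2 + 3×3 + 2×3 + 2×2 + 4×3 = 37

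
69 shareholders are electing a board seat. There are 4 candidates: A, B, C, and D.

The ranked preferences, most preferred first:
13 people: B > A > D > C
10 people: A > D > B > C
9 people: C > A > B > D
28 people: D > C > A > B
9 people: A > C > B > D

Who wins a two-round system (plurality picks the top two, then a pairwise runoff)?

A

Round 1 first-place votes: A 19, B 13, C 9, D 28. D and A advance.
Runoff: D is ranked above A on 28 ballots, A above D on 41.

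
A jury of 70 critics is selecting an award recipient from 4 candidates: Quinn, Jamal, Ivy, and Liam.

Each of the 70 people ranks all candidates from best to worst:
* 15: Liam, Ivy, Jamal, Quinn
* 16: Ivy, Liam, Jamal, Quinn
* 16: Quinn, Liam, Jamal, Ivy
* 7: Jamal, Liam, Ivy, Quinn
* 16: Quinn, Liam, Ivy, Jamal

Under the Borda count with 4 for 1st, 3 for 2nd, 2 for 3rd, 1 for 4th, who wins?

Liam

Quinn: 15×1 + 16×1 + 16×4 + 7×1 + 16×4 = 166
Jamal: 15×2 + 16×2 + 16×2 + 7×4 + 16×1 = 138
Ivy: 15×3 + 16×4 + 16×1 + 7×2 + 16×2 = 171
Liam: 15×4 + 16×3 + 16×3 + 7×3 + 16×3 = 225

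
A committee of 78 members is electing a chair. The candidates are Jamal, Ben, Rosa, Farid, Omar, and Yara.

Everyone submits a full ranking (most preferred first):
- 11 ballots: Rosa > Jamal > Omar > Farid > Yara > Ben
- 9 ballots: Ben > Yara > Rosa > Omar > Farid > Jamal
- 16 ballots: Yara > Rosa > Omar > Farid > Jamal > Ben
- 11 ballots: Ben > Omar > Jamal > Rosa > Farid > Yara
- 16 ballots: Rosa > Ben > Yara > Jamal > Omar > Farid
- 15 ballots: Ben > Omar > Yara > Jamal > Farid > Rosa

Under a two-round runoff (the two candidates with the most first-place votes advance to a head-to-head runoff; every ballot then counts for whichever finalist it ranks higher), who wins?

Rosa

Round 1 first-place votes: Jamal 0, Ben 35, Rosa 27, Farid 0, Omar 0, Yara 16. Ben and Rosa advance.
Runoff: Ben is ranked above Rosa on 35 ballots, Rosa above Ben on 43.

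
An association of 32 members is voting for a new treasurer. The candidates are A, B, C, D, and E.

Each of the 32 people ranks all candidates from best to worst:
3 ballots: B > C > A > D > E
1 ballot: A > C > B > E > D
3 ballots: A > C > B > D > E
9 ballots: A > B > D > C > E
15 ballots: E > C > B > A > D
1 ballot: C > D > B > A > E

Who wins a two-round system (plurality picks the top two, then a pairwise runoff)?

A

Round 1 first-place votes: A 13, B 3, C 1, D 0, E 15. E and A advance.
Runoff: E is ranked above A on 15 ballots, A above E on 17.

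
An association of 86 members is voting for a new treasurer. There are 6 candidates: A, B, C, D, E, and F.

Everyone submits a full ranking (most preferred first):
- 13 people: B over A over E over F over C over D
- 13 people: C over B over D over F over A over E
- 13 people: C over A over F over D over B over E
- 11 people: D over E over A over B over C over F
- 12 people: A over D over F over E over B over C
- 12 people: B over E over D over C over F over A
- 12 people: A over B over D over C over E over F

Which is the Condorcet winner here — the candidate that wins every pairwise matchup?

A vs B: 48–38
A vs C: 48–38
A vs D: 50–36
A vs E: 63–23
A vs F: 61–25
A beats every other candidate.

A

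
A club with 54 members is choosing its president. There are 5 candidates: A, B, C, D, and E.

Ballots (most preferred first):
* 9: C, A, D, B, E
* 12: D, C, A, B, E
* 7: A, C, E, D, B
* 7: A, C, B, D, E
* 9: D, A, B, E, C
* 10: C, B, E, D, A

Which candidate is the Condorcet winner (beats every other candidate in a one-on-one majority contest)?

C

C vs A: 31–23
C vs B: 45–9
C vs D: 33–21
C vs E: 45–9
C beats every other candidate.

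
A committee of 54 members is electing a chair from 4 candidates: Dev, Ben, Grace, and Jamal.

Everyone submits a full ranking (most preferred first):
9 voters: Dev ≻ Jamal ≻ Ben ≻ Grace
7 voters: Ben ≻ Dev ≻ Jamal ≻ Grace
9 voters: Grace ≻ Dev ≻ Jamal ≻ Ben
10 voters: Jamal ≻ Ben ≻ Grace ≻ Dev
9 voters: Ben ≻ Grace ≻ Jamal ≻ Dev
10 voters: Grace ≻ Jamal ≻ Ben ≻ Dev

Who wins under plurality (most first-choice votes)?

Grace

First-place votes: Dev 9, Ben 16, Grace 19, Jamal 10.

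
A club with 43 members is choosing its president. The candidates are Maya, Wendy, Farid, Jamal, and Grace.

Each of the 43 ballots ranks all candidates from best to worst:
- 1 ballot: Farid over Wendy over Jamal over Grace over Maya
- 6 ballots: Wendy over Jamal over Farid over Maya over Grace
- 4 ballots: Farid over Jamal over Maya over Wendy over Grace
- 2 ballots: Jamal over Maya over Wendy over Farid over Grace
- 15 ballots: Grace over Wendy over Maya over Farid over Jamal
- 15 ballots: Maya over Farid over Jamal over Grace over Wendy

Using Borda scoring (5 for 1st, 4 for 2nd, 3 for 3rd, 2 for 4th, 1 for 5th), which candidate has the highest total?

Maya: 1×1 + 6×2 + 4×3 + 2×4 + 15×3 + 15×5 = 153
Wendy: 1×4 + 6×5 + 4×2 + 2×3 + 15×4 + 15×1 = 123
Farid: 1×5 + 6×3 + 4×5 + 2×2 + 15×2 + 15×4 = 137
Jamal: 1×3 + 6×4 + 4×4 + 2×5 + 15×1 + 15×3 = 113
Grace: 1×2 + 6×1 + 4×1 + 2×1 + 15×5 + 15×2 = 119

Maya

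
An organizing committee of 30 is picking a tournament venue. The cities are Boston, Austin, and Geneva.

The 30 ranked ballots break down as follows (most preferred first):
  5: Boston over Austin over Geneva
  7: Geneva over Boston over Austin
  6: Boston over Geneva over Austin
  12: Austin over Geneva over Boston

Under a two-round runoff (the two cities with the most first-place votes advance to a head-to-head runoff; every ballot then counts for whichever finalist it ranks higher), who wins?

Round 1 first-place votes: Boston 11, Austin 12, Geneva 7. Austin and Boston advance.
Runoff: Austin is ranked above Boston on 12 ballots, Boston above Austin on 18.

Boston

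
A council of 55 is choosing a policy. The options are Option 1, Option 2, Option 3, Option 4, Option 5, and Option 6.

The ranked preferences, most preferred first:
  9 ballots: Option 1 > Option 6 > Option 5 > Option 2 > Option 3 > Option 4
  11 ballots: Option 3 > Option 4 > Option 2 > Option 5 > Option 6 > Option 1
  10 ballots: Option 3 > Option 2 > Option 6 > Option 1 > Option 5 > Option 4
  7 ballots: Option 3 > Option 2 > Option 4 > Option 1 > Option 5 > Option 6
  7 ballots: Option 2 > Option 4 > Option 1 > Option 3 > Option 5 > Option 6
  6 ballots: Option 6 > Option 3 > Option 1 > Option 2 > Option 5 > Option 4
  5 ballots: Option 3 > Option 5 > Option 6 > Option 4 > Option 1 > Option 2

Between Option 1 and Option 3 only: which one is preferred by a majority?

Option 3

Option 1 is ranked above Option 3 on 16 ballots; Option 3 above Option 1 on 39.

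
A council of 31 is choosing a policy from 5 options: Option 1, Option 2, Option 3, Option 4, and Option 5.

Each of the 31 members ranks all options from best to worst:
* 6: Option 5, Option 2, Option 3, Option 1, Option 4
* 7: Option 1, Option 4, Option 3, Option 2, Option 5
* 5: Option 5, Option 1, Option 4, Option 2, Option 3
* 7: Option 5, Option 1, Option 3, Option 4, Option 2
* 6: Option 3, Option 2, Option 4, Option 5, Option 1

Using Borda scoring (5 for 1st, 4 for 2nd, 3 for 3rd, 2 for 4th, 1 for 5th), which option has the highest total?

Option 1: 6×2 + 7×5 + 5×4 + 7×4 + 6×1 = 101
Option 2: 6×4 + 7×2 + 5×2 + 7×1 + 6×4 = 79
Option 3: 6×3 + 7×3 + 5×1 + 7×3 + 6×5 = 95
Option 4: 6×1 + 7×4 + 5×3 + 7×2 + 6×3 = 81
Option 5: 6×5 + 7×1 + 5×5 + 7×5 + 6×2 = 109

Option 5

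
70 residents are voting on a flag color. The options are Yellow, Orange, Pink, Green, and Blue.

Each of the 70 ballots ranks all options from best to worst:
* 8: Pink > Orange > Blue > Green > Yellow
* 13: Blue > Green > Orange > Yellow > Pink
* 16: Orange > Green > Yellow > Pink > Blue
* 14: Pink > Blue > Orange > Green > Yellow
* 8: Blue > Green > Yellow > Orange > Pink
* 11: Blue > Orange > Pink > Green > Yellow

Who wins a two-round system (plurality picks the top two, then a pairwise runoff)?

Round 1 first-place votes: Yellow 0, Orange 16, Pink 22, Green 0, Blue 32. Blue and Pink advance.
Runoff: Blue is ranked above Pink on 32 ballots, Pink above Blue on 38.

Pink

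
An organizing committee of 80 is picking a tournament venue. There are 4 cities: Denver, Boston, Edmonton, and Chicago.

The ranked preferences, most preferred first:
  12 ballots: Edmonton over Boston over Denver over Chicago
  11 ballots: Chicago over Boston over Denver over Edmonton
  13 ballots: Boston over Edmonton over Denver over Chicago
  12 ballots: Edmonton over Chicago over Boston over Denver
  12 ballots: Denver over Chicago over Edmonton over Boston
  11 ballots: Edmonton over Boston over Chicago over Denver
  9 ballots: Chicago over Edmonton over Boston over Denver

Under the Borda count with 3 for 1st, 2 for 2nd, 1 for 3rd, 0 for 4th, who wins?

Denver: 12×1 + 11×1 + 13×1 + 12×0 + 12×3 + 11×0 + 9×0 = 72
Boston: 12×2 + 11×2 + 13×3 + 12×1 + 12×0 + 11×2 + 9×1 = 128
Edmonton: 12×3 + 11×0 + 13×2 + 12×3 + 12×1 + 11×3 + 9×2 = 161
Chicago: 12×0 + 11×3 + 13×0 + 12×2 + 12×2 + 11×1 + 9×3 = 119

Edmonton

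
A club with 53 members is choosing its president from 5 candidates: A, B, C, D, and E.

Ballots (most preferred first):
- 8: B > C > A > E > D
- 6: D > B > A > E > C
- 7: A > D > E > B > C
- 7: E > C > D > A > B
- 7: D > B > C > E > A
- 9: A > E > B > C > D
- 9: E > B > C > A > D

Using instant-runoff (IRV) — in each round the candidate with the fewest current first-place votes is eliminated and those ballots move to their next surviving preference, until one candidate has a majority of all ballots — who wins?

Round 1: A 16, B 8, C 0, D 13, E 16. C eliminated.
Round 2: A 16, B 8, D 13, E 16. B eliminated.
Round 3: A 24, D 13, E 16. D eliminated.
Round 4: A 30, E 23. A has a majority (≥27).

A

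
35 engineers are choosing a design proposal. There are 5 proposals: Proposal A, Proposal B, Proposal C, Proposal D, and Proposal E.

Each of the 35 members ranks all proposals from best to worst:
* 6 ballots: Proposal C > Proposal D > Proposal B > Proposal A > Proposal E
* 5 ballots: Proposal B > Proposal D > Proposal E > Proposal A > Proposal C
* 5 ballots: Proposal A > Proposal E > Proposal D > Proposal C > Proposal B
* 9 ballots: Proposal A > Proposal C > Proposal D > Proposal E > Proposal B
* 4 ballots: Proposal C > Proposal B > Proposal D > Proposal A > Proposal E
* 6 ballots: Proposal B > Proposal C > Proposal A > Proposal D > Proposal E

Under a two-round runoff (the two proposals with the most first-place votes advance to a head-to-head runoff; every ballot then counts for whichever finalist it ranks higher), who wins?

Proposal B

Round 1 first-place votes: Proposal A 14, Proposal B 11, Proposal C 10, Proposal D 0, Proposal E 0. Proposal A and Proposal B advance.
Runoff: Proposal A is ranked above Proposal B on 14 ballots, Proposal B above Proposal A on 21.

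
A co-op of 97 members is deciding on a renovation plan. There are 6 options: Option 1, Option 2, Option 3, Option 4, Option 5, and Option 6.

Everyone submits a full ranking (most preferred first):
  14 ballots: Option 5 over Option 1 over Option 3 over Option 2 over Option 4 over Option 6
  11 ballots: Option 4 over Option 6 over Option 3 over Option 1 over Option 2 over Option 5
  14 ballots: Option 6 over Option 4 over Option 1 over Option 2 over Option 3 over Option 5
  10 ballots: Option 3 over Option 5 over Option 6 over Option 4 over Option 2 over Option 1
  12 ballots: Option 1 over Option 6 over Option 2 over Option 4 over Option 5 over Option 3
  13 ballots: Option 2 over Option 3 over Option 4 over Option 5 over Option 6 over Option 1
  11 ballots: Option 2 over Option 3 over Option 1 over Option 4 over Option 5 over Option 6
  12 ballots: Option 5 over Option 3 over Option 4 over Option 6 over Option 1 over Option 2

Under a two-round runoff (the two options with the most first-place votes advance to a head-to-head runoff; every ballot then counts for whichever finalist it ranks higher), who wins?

Option 2

Round 1 first-place votes: Option 1 12, Option 2 24, Option 3 10, Option 4 11, Option 5 26, Option 6 14. Option 5 and Option 2 advance.
Runoff: Option 5 is ranked above Option 2 on 36 ballots, Option 2 above Option 5 on 61.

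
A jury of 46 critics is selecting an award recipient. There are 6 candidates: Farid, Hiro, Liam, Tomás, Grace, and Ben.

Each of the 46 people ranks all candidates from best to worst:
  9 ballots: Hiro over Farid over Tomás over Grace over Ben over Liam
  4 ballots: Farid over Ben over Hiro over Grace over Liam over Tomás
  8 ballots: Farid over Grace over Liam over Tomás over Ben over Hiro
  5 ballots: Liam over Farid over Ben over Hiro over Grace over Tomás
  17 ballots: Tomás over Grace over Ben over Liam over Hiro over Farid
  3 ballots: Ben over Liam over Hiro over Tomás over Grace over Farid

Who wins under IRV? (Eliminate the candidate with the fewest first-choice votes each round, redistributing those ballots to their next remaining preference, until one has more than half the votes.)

Round 1: Farid 12, Hiro 9, Liam 5, Tomás 17, Grace 0, Ben 3. Grace eliminated.
Round 2: Farid 12, Hiro 9, Liam 5, Tomás 17, Ben 3. Ben eliminated.
Round 3: Farid 12, Hiro 9, Liam 8, Tomás 17. Liam eliminated.
Round 4: Farid 17, Hiro 12, Tomás 17. Hiro eliminated.
Round 5: Farid 26, Tomás 20. Farid has a majority (≥24).

Farid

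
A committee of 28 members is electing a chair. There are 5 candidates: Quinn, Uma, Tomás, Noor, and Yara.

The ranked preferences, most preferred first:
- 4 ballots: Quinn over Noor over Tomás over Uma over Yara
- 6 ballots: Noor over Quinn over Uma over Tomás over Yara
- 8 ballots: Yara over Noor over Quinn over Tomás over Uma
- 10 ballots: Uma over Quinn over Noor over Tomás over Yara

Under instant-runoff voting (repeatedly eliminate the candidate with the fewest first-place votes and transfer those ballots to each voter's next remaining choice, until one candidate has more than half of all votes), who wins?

Noor

Round 1: Quinn 4, Uma 10, Tomás 0, Noor 6, Yara 8. Tomás eliminated.
Round 2: Quinn 4, Uma 10, Noor 6, Yara 8. Quinn eliminated.
Round 3: Uma 10, Noor 10, Yara 8. Yara eliminated.
Round 4: Uma 10, Noor 18. Noor has a majority (≥15).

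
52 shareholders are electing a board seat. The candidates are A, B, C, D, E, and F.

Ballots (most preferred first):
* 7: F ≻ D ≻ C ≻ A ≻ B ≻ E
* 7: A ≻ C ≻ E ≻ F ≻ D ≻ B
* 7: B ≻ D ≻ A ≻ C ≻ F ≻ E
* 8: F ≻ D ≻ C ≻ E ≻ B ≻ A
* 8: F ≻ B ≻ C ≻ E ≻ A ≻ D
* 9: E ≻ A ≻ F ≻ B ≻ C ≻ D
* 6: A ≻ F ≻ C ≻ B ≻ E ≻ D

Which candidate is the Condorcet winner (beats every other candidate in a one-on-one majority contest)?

A vs B: 29–23
A vs C: 29–23
A vs D: 30–22
A vs E: 27–25
A vs F: 29–23
A beats every other candidate.

A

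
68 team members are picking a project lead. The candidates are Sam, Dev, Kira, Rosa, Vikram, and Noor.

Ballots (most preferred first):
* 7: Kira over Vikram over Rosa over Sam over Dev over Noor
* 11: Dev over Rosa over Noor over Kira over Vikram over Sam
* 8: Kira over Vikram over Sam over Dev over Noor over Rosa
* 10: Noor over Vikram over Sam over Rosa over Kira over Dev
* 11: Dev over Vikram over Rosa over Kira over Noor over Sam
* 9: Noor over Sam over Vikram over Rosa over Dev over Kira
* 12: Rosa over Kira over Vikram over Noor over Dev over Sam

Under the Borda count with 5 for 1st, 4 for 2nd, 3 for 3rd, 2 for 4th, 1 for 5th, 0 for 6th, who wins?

Sam: 7×2 + 11×0 + 8×3 + 10×3 + 11×0 + 9×4 + 12×0 = 104
Dev: 7×1 + 11×5 + 8×2 + 10×0 + 11×5 + 9×1 + 12×1 = 154
Kira: 7×5 + 11×2 + 8×5 + 10×1 + 11×2 + 9×0 + 12×4 = 177
Rosa: 7×3 + 11×4 + 8×0 + 10×2 + 11×3 + 9×2 + 12×5 = 196
Vikram: 7×4 + 11×1 + 8×4 + 10×4 + 11×4 + 9×3 + 12×3 = 218
Noor: 7×0 + 11×3 + 8×1 + 10×5 + 11×1 + 9×5 + 12×2 = 171

Vikram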